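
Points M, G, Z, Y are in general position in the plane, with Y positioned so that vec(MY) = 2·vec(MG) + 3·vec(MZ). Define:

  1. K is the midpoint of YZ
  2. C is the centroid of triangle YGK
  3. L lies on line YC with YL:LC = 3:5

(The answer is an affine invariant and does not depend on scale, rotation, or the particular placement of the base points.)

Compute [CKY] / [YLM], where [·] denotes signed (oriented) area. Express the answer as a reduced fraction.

[CKY]:[YLM] = 8/3

Set M = (0, 0), G = (1, 0), Z = (0, 1), Y = (2, 3); any affine frame gives the same invariant.
1. K is the midpoint of YZ ⇒ K = (1, 2)
2. C is the centroid of triangle YGK ⇒ C = (4/3, 5/3)
3. L lies on line YC with YL:LC = 3:5 ⇒ L = (7/4, 5/2)
2·[CKY] = -2/3, 2·[YLM] = -1/4
[CKY]:[YLM] = -2/3:-1/4 = 8/3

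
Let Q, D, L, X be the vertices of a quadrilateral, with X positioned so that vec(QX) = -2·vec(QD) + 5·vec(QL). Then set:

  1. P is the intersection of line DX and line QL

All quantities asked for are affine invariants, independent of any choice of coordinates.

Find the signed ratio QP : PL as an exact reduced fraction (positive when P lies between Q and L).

Work in coordinates with Q = (0, 0), D = (1, 0), L = (0, 1), X = (-2, 5).
1. P is the intersection of line DX and line QL ⇒ P = (0, 5/3)
P = Q + t·(L−Q) with t = 5/3, so QP:PL = t:(1−t) = 5/3:-2/3

QP:PL = -5/2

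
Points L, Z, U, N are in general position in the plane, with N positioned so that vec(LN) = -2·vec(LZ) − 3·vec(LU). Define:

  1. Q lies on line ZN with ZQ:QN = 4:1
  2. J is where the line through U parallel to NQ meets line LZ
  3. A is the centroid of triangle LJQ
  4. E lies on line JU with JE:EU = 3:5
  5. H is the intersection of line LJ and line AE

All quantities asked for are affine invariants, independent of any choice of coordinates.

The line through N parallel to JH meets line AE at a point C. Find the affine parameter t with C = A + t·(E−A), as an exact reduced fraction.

Assign L = (0, 0), Z = (1, 0), U = (0, 1), N = (-2, -3) — the answer is frame-independent, so this choice is without loss of generality.
1. Q lies on line ZN with ZQ:QN = 4:1 ⇒ Q = (-7/5, -12/5)
2. J is where the line through U parallel to NQ meets line LZ ⇒ J = (-1, 0)
3. A is the centroid of triangle LJQ ⇒ A = (-4/5, -4/5)
4. E lies on line JU with JE:EU = 3:5 ⇒ E = (-5/8, 3/8)
5. H is the intersection of line LJ and line AE ⇒ H = (-32/47, 0)
through N parallel to JH: direction (15/47, 0); meets AE at C = (-53/47, -3)
C = A + t·(E−A) with t = -88/47

t = -88/47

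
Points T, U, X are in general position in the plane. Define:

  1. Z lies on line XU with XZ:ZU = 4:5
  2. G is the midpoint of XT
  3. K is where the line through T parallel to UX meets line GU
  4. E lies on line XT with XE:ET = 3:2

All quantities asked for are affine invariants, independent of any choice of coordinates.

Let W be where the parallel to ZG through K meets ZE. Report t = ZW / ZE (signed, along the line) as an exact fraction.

Set T = (0, 0), U = (1, 0), X = (0, 1); any affine frame gives the same invariant.
1. Z lies on line XU with XZ:ZU = 4:5 ⇒ Z = (4/9, 5/9)
2. G is the midpoint of XT ⇒ G = (0, 1/2)
3. K is where the line through T parallel to UX meets line GU ⇒ K = (-1, 1)
4. E lies on line XT with XE:ET = 3:2 ⇒ E = (0, 2/5)
through K parallel to ZG: direction (-4/9, -1/18); meets ZE at W = (29/9, 55/36)
W = Z + t·(E−Z) with t = -25/4

t = -25/4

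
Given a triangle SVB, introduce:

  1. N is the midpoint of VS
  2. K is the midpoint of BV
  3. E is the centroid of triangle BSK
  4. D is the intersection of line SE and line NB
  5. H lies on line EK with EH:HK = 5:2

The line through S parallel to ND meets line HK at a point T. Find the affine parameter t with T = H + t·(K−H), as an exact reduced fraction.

t = -55/8

Set S = (0, 0), V = (1, 0), B = (0, 1); any affine frame gives the same invariant.
1. N is the midpoint of VS ⇒ N = (1/2, 0)
2. K is the midpoint of BV ⇒ K = (1/2, 1/2)
3. E is the centroid of triangle BSK ⇒ E = (1/6, 1/2)
4. D is the intersection of line SE and line NB ⇒ D = (1/5, 3/5)
5. H lies on line EK with EH:HK = 5:2 ⇒ H = (17/42, 1/2)
through S parallel to ND: direction (-3/10, 3/5); meets HK at T = (-1/4, 1/2)
T = H + t·(K−H) with t = -55/8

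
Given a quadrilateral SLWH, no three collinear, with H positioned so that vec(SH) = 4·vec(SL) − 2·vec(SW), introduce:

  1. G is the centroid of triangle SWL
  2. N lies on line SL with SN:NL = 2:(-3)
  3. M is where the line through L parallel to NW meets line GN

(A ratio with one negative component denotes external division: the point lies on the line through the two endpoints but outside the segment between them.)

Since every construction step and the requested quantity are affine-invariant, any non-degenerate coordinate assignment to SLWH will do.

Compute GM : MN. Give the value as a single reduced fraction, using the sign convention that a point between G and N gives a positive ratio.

GM:MN = -4/9

Assign S = (0, 0), L = (1, 0), W = (0, 1), H = (4, -2) — the answer is frame-independent, so this choice is without loss of generality.
1. G is the centroid of triangle SWL ⇒ G = (1/3, 1/3)
2. N lies on line SL with SN:NL = 2:(-3) ⇒ N = (-2, 0)
3. M is where the line through L parallel to NW meets line GN ⇒ M = (11/5, 3/5)
M = G + t·(N−G) with t = -4/5, so GM:MN = t:(1−t) = -4/5:9/5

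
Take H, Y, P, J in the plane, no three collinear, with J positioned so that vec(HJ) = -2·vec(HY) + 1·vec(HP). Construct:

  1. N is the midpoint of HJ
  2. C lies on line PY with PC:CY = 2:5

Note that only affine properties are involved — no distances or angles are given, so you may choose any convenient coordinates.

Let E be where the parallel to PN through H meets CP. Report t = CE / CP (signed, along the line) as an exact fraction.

t = -4/3

Set H = (0, 0), Y = (1, 0), P = (0, 1), J = (-2, 1); any affine frame gives the same invariant.
1. N is the midpoint of HJ ⇒ N = (-1, 1/2)
2. C lies on line PY with PC:CY = 2:5 ⇒ C = (2/7, 5/7)
through H parallel to PN: direction (-1, -1/2); meets CP at E = (2/3, 1/3)
E = C + t·(P−C) with t = -4/3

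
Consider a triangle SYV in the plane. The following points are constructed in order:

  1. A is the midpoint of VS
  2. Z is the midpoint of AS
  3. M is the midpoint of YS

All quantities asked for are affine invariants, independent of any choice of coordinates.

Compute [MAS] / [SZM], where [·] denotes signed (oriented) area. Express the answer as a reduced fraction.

Assign S = (0, 0), Y = (1, 0), V = (0, 1) — the answer is frame-independent, so this choice is without loss of generality.
1. A is the midpoint of VS ⇒ A = (0, 1/2)
2. Z is the midpoint of AS ⇒ Z = (0, 1/4)
3. M is the midpoint of YS ⇒ M = (1/2, 0)
2·[MAS] = 1/4, 2·[SZM] = -1/8
[MAS]:[SZM] = 1/4:-1/8 = -2

[MAS]:[SZM] = -2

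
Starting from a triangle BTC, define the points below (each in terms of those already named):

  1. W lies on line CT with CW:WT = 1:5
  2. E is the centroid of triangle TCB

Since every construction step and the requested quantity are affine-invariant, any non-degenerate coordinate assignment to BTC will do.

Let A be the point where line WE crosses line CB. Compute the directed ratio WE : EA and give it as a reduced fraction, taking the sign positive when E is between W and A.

WE:EA = -1/2

Assign B = (0, 0), T = (1, 0), C = (0, 1) — the answer is frame-independent, so this choice is without loss of generality.
1. W lies on line CT with CW:WT = 1:5 ⇒ W = (1/6, 5/6)
2. E is the centroid of triangle TCB ⇒ E = (1/3, 1/3)
line WE meets CB at A = (0, 4/3)
E = W + t·(A−W) with t = -1, so WE:EA = -1:2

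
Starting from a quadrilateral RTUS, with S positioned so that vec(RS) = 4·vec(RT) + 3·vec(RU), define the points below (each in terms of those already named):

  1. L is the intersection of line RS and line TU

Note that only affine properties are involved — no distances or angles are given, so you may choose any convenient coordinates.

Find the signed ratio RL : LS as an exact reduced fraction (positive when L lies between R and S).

RL:LS = 1/6

Work in coordinates with R = (0, 0), T = (1, 0), U = (0, 1), S = (4, 3).
1. L is the intersection of line RS and line TU ⇒ L = (4/7, 3/7)
L = R + t·(S−R) with t = 1/7, so RL:LS = t:(1−t) = 1/7:6/7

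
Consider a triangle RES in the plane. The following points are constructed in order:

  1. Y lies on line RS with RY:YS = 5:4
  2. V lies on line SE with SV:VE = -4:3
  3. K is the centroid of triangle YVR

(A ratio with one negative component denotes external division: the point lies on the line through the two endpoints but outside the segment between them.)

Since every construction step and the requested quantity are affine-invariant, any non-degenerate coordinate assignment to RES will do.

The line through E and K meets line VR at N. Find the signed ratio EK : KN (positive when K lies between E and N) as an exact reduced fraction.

Set R = (0, 0), E = (1, 0), S = (0, 1); any affine frame gives the same invariant.
1. Y lies on line RS with RY:YS = 5:4 ⇒ Y = (0, 5/9)
2. V lies on line SE with SV:VE = -4:3 ⇒ V = (4, -3)
3. K is the centroid of triangle YVR ⇒ K = (4/3, -22/27)
line EK meets VR at N = (88/61, -66/61)
K = E + t·(N−E) with t = 61/81, so EK:KN = 61/81:20/81

EK:KN = 61/20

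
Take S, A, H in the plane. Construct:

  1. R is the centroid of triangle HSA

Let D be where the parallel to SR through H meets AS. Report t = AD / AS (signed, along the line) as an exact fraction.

Choose coordinates S = (0, 0), A = (1, 0), H = (0, 1).
1. R is the centroid of triangle HSA ⇒ R = (1/3, 1/3)
through H parallel to SR: direction (1/3, 1/3); meets AS at D = (-1, 0)
D = A + t·(S−A) with t = 2

t = 2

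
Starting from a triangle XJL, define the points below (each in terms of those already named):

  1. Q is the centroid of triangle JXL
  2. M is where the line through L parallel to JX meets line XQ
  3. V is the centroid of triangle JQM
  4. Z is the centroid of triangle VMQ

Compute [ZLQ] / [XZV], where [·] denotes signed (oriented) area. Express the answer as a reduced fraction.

Set X = (0, 0), J = (1, 0), L = (0, 1); any affine frame gives the same invariant.
1. Q is the centroid of triangle JXL ⇒ Q = (1/3, 1/3)
2. M is where the line through L parallel to JX meets line XQ ⇒ M = (1, 1)
3. V is the centroid of triangle JQM ⇒ V = (7/9, 4/9)
4. Z is the centroid of triangle VMQ ⇒ Z = (19/27, 16/27)
2·[ZLQ] = 1/3, 2·[XZV] = -4/27
[ZLQ]:[XZV] = 1/3:-4/27 = -9/4

[ZLQ]:[XZV] = -9/4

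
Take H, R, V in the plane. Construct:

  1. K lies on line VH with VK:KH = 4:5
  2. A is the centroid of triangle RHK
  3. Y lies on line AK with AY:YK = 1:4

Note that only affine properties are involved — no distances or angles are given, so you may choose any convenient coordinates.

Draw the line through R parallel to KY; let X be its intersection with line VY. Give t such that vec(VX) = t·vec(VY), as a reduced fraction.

t = -1/4

Work in coordinates with H = (0, 0), R = (1, 0), V = (0, 1).
1. K lies on line VH with VK:KH = 4:5 ⇒ K = (0, 5/9)
2. A is the centroid of triangle RHK ⇒ A = (1/3, 5/27)
3. Y lies on line AK with AY:YK = 1:4 ⇒ Y = (4/15, 7/27)
through R parallel to KY: direction (4/15, -8/27); meets VY at X = (-1/15, 32/27)
X = V + t·(Y−V) with t = -1/4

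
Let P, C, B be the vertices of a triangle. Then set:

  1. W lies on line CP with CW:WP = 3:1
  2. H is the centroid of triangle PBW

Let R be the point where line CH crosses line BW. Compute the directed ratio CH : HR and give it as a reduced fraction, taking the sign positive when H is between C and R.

CH:HR = -10

Assign P = (0, 0), C = (1, 0), B = (0, 1) — the answer is frame-independent, so this choice is without loss of generality.
1. W lies on line CP with CW:WP = 3:1 ⇒ W = (1/4, 0)
2. H is the centroid of triangle PBW ⇒ H = (1/12, 1/3)
line CH meets BW at R = (7/40, 3/10)
H = C + t·(R−C) with t = 10/9, so CH:HR = 10/9:-1/9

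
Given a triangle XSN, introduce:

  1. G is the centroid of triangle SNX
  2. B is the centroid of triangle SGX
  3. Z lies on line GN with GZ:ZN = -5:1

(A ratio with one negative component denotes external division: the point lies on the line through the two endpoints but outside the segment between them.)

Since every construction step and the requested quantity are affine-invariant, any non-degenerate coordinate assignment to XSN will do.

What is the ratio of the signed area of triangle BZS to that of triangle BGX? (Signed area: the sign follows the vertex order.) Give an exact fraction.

[BZS]:[BGX] = -19/4

Assign X = (0, 0), S = (1, 0), N = (0, 1) — the answer is frame-independent, so this choice is without loss of generality.
1. G is the centroid of triangle SNX ⇒ G = (1/3, 1/3)
2. B is the centroid of triangle SGX ⇒ B = (4/9, 1/9)
3. Z lies on line GN with GZ:ZN = -5:1 ⇒ Z = (-1/12, 7/6)
2·[BZS] = -19/36, 2·[BGX] = 1/9
[BZS]:[BGX] = -19/36:1/9 = -19/4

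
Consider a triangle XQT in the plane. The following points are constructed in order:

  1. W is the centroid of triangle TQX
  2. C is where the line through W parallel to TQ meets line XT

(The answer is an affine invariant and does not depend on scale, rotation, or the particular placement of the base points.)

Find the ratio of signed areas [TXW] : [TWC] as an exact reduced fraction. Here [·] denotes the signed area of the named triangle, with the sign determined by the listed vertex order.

[TXW]:[TWC] = -3

Set X = (0, 0), Q = (1, 0), T = (0, 1); any affine frame gives the same invariant.
1. W is the centroid of triangle TQX ⇒ W = (1/3, 1/3)
2. C is where the line through W parallel to TQ meets line XT ⇒ C = (0, 2/3)
2·[TXW] = 1/3, 2·[TWC] = -1/9
[TXW]:[TWC] = 1/3:-1/9 = -3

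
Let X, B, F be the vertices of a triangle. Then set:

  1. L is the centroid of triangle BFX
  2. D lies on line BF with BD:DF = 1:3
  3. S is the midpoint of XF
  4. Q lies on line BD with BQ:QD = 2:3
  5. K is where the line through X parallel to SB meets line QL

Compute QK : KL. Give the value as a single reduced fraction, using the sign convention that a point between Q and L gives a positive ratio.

QK:KL = -11/10

Work in coordinates with X = (0, 0), B = (1, 0), F = (0, 1).
1. L is the centroid of triangle BFX ⇒ L = (1/3, 1/3)
2. D lies on line BF with BD:DF = 1:3 ⇒ D = (3/4, 1/4)
3. S is the midpoint of XF ⇒ S = (0, 1/2)
4. Q lies on line BD with BQ:QD = 2:3 ⇒ Q = (9/10, 1/10)
5. K is where the line through X parallel to SB meets line QL ⇒ K = (-16/3, 8/3)
K = Q + t·(L−Q) with t = 11, so QK:KL = t:(1−t) = 11:-10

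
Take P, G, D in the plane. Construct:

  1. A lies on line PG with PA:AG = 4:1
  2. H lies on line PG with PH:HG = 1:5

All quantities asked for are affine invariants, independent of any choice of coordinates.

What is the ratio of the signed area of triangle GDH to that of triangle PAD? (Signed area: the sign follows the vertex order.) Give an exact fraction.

Work in coordinates with P = (0, 0), G = (1, 0), D = (0, 1).
1. A lies on line PG with PA:AG = 4:1 ⇒ A = (4/5, 0)
2. H lies on line PG with PH:HG = 1:5 ⇒ H = (1/6, 0)
2·[GDH] = 5/6, 2·[PAD] = 4/5
[GDH]:[PAD] = 5/6:4/5 = 25/24

[GDH]:[PAD] = 25/24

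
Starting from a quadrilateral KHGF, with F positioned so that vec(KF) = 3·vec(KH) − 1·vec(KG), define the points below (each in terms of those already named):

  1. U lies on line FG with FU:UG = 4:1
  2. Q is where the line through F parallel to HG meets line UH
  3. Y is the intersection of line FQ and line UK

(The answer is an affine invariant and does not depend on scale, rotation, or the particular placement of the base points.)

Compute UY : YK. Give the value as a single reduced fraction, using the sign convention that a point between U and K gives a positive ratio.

UY:YK = -2/5

Assign K = (0, 0), H = (1, 0), G = (0, 1), F = (3, -1) — the answer is frame-independent, so this choice is without loss of generality.
1. U lies on line FG with FU:UG = 4:1 ⇒ U = (3/5, 3/5)
2. Q is where the line through F parallel to HG meets line UH ⇒ Q = (-1, 3)
3. Y is the intersection of line FQ and line UK ⇒ Y = (1, 1)
Y = U + t·(K−U) with t = -2/3, so UY:YK = t:(1−t) = -2/3:5/3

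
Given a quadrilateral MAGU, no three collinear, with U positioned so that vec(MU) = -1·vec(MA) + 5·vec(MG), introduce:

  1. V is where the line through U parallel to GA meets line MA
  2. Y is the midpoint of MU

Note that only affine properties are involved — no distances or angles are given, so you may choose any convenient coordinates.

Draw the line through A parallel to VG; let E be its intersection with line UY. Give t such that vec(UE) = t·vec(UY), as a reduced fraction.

Assign M = (0, 0), A = (1, 0), G = (0, 1), U = (-1, 5) — the answer is frame-independent, so this choice is without loss of generality.
1. V is where the line through U parallel to GA meets line MA ⇒ V = (4, 0)
2. Y is the midpoint of MU ⇒ Y = (-1/2, 5/2)
through A parallel to VG: direction (-4, 1); meets UY at E = (-1/19, 5/19)
E = U + t·(Y−U) with t = 36/19

t = 36/19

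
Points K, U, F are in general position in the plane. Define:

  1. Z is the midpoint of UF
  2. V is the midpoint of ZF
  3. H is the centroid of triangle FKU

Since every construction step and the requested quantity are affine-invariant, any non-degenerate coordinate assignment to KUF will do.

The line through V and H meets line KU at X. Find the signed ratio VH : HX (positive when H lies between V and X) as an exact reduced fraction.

VH:HX = 5/4

Choose coordinates K = (0, 0), U = (1, 0), F = (0, 1).
1. Z is the midpoint of UF ⇒ Z = (1/2, 1/2)
2. V is the midpoint of ZF ⇒ V = (1/4, 3/4)
3. H is the centroid of triangle FKU ⇒ H = (1/3, 1/3)
line VH meets KU at X = (2/5, 0)
H = V + t·(X−V) with t = 5/9, so VH:HX = 5/9:4/9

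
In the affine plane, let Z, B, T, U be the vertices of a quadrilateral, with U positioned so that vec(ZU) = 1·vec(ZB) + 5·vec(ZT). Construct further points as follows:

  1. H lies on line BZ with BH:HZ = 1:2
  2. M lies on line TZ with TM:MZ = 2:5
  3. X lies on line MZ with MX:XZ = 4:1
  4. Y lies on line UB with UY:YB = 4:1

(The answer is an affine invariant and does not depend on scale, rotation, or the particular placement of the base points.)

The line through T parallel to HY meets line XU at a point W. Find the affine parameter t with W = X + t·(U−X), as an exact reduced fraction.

Set Z = (0, 0), B = (1, 0), T = (0, 1), U = (1, 5); any affine frame gives the same invariant.
1. H lies on line BZ with BH:HZ = 1:2 ⇒ H = (2/3, 0)
2. M lies on line TZ with TM:MZ = 2:5 ⇒ M = (0, 5/7)
3. X lies on line MZ with MX:XZ = 4:1 ⇒ X = (0, 1/7)
4. Y lies on line UB with UY:YB = 4:1 ⇒ Y = (1, 1)
through T parallel to HY: direction (1/3, 1); meets XU at W = (6/13, 31/13)
W = X + t·(U−X) with t = 6/13

t = 6/13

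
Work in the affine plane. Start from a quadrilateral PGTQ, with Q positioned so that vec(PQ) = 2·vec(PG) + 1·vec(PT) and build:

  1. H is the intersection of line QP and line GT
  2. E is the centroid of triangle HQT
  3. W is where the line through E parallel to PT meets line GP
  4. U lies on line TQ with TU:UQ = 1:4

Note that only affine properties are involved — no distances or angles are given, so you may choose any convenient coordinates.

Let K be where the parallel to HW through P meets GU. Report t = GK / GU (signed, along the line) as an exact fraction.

t = -15

Choose coordinates P = (0, 0), G = (1, 0), T = (0, 1), Q = (2, 1).
1. H is the intersection of line QP and line GT ⇒ H = (2/3, 1/3)
2. E is the centroid of triangle HQT ⇒ E = (8/9, 7/9)
3. W is where the line through E parallel to PT meets line GP ⇒ W = (8/9, 0)
4. U lies on line TQ with TU:UQ = 1:4 ⇒ U = (2/5, 1)
through P parallel to HW: direction (2/9, -1/3); meets GU at K = (10, -15)
K = G + t·(U−G) with t = -15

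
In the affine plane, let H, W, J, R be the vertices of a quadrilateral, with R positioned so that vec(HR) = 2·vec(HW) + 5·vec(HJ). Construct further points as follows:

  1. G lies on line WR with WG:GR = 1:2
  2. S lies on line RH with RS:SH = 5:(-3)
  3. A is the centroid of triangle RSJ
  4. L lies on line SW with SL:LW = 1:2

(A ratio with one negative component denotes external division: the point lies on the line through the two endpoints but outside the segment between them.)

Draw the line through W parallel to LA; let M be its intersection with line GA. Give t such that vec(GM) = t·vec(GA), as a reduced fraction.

Choose coordinates H = (0, 0), W = (1, 0), J = (0, 1), R = (2, 5).
1. G lies on line WR with WG:GR = 1:2 ⇒ G = (4/3, 5/3)
2. S lies on line RH with RS:SH = 5:(-3) ⇒ S = (-3, -15/2)
3. A is the centroid of triangle RSJ ⇒ A = (-1/3, -1/2)
4. L lies on line SW with SL:LW = 1:2 ⇒ L = (-5/3, -5)
through W parallel to LA: direction (4/3, 9/2); meets GA at M = (397/249, 333/166)
M = G + t·(A−G) with t = -13/83

t = -13/83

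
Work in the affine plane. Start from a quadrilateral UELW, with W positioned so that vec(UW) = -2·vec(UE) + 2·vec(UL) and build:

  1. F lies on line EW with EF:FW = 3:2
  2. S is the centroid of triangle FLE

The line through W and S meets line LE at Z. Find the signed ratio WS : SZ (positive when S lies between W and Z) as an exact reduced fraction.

WS:SZ = 4

Work in coordinates with U = (0, 0), E = (1, 0), L = (0, 1), W = (-2, 2).
1. F lies on line EW with EF:FW = 3:2 ⇒ F = (-4/5, 6/5)
2. S is the centroid of triangle FLE ⇒ S = (1/15, 11/15)
line WS meets LE at Z = (7/12, 5/12)
S = W + t·(Z−W) with t = 4/5, so WS:SZ = 4/5:1/5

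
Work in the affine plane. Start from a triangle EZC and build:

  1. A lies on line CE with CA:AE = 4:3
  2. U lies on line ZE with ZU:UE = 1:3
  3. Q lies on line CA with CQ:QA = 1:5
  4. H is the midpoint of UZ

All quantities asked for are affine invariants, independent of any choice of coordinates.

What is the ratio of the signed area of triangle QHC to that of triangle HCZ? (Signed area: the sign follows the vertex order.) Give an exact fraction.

Choose coordinates E = (0, 0), Z = (1, 0), C = (0, 1).
1. A lies on line CE with CA:AE = 4:3 ⇒ A = (0, 3/7)
2. U lies on line ZE with ZU:UE = 1:3 ⇒ U = (3/4, 0)
3. Q lies on line CA with CQ:QA = 1:5 ⇒ Q = (0, 19/21)
4. H is the midpoint of UZ ⇒ H = (7/8, 0)
2·[QHC] = 1/12, 2·[HCZ] = -1/8
[QHC]:[HCZ] = 1/12:-1/8 = -2/3

[QHC]:[HCZ] = -2/3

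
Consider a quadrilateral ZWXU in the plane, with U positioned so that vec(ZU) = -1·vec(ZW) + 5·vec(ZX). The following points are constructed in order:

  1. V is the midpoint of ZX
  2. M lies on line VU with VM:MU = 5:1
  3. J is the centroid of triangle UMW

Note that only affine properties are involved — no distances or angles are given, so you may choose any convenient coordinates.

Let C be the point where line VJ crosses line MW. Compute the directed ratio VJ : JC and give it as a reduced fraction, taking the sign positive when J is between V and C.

VJ:JC = -16

Work in coordinates with Z = (0, 0), W = (1, 0), X = (0, 1), U = (-1, 5).
1. V is the midpoint of ZX ⇒ V = (0, 1/2)
2. M lies on line VU with VM:MU = 5:1 ⇒ M = (-5/6, 17/4)
3. J is the centroid of triangle UMW ⇒ J = (-5/18, 37/12)
line VJ meets MW at C = (-25/96, 187/64)
J = V + t·(C−V) with t = 16/15, so VJ:JC = 16/15:-1/15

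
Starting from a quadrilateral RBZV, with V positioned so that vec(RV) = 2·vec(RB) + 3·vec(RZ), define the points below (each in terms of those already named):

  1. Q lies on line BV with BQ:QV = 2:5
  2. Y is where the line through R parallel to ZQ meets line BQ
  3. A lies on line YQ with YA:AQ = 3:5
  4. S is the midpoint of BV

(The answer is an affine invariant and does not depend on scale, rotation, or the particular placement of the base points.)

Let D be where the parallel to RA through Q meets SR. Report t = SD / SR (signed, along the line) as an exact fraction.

Assign R = (0, 0), B = (1, 0), Z = (0, 1), V = (2, 3) — the answer is frame-independent, so this choice is without loss of generality.
1. Q lies on line BV with BQ:QV = 2:5 ⇒ Q = (9/7, 6/7)
2. Y is where the line through R parallel to ZQ meets line BQ ⇒ Y = (27/28, -3/28)
3. A lies on line YQ with YA:AQ = 3:5 ⇒ A = (243/224, 57/224)
4. S is the midpoint of BV ⇒ S = (3/2, 3/2)
through Q parallel to RA: direction (243/224, 57/224); meets SR at D = (45/62, 45/62)
D = S + t·(R−S) with t = 16/31

t = 16/31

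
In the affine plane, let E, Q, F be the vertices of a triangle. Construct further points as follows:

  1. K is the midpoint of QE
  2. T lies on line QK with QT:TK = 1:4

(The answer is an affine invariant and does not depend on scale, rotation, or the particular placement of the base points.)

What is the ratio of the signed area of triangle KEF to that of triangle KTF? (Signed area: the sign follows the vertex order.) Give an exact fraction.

[KEF]:[KTF] = -5/4

Work in coordinates with E = (0, 0), Q = (1, 0), F = (0, 1).
1. K is the midpoint of QE ⇒ K = (1/2, 0)
2. T lies on line QK with QT:TK = 1:4 ⇒ T = (9/10, 0)
2·[KEF] = -1/2, 2·[KTF] = 2/5
[KEF]:[KTF] = -1/2:2/5 = -5/4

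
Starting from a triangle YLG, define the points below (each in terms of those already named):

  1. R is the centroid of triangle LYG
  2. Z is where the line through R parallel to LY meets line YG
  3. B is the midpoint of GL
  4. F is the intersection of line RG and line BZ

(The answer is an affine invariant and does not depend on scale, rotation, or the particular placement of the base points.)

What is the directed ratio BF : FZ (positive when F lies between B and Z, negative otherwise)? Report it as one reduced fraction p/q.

Assign Y = (0, 0), L = (1, 0), G = (0, 1) — the answer is frame-independent, so this choice is without loss of generality.
1. R is the centroid of triangle LYG ⇒ R = (1/3, 1/3)
2. Z is where the line through R parallel to LY meets line YG ⇒ Z = (0, 1/3)
3. B is the midpoint of GL ⇒ B = (1/2, 1/2)
4. F is the intersection of line RG and line BZ ⇒ F = (2/7, 3/7)
F = B + t·(Z−B) with t = 3/7, so BF:FZ = t:(1−t) = 3/7:4/7

BF:FZ = 3/4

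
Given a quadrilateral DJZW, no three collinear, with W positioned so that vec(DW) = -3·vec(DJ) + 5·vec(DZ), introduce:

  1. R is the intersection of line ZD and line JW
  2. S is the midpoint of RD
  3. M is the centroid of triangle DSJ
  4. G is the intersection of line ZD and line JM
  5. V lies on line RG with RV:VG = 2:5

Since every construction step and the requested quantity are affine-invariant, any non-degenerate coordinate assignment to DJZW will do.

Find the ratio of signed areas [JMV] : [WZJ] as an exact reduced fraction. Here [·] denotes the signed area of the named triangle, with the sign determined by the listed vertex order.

Work in coordinates with D = (0, 0), J = (1, 0), Z = (0, 1), W = (-3, 5).
1. R is the intersection of line ZD and line JW ⇒ R = (0, 5/4)
2. S is the midpoint of RD ⇒ S = (0, 5/8)
3. M is the centroid of triangle DSJ ⇒ M = (1/3, 5/24)
4. G is the intersection of line ZD and line JM ⇒ G = (0, 5/16)
5. V lies on line RG with RV:VG = 2:5 ⇒ V = (0, 55/56)
2·[JMV] = -25/56, 2·[WZJ] = 1
[JMV]:[WZJ] = -25/56:1 = -25/56

[JMV]:[WZJ] = -25/56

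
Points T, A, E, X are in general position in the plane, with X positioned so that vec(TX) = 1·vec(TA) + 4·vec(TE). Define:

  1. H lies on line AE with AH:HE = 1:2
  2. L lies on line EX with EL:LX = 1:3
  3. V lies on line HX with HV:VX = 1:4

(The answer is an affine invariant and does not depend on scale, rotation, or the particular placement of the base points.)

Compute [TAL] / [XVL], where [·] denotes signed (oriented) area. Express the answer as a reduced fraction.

Work in coordinates with T = (0, 0), A = (1, 0), E = (0, 1), X = (1, 4).
1. H lies on line AE with AH:HE = 1:2 ⇒ H = (2/3, 1/3)
2. L lies on line EX with EL:LX = 1:3 ⇒ L = (1/4, 7/4)
3. V lies on line HX with HV:VX = 1:4 ⇒ V = (11/15, 16/15)
2·[TAL] = 7/4, 2·[XVL] = -8/5
[TAL]:[XVL] = 7/4:-8/5 = -35/32

[TAL]:[XVL] = -35/32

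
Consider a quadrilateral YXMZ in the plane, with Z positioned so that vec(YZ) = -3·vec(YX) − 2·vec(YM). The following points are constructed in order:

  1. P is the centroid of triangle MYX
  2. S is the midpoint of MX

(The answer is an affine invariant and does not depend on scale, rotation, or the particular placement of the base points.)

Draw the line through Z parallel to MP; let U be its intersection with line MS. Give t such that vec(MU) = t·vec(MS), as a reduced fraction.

t = -18

Work in coordinates with Y = (0, 0), X = (1, 0), M = (0, 1), Z = (-3, -2).
1. P is the centroid of triangle MYX ⇒ P = (1/3, 1/3)
2. S is the midpoint of MX ⇒ S = (1/2, 1/2)
through Z parallel to MP: direction (1/3, -2/3); meets MS at U = (-9, 10)
U = M + t·(S−M) with t = -18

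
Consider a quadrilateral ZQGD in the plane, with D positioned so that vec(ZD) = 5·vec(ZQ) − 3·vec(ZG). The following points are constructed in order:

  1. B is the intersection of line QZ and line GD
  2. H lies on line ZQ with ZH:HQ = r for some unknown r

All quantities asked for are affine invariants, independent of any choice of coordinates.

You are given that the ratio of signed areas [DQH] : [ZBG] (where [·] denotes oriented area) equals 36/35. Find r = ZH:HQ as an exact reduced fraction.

r = 4/3

Choose coordinates Z = (0, 0), Q = (1, 0), G = (0, 1), D = (5, -3).
1. B is the intersection of line QZ and line GD ⇒ B = (5/4, 0)
2. With ZH:HQ = r, write λ = r/(r+1) so H = Z + λ·(Q−Z); H is affine-linear in λ
Every point depending on H is an affine combination of H and λ-independent points, so each such coordinate is linear in λ; the λ² term in each signed area is a multiple of (Q−Z)×(Q−Z) = 0, so 2·[DQH] and 2·[ZBG] are each linear in λ. Evaluating at λ=0 and λ=1:
  2·[DQH] = -3·λ + 3,   2·[ZBG] = 5/4
So [DQH]:[ZBG] = (-3·λ + 3) / (5/4). Setting this equal to 36/35:
  -3·λ + 3 = 36/35·(5/4)  ⇒  λ = 4/7
Then r = λ/(1−λ) = (4/7)/(3/7) = 4/3. Check: with r = 4/3, H = (4/7, 0) and [DQH]:[ZBG] = 36/35 as required.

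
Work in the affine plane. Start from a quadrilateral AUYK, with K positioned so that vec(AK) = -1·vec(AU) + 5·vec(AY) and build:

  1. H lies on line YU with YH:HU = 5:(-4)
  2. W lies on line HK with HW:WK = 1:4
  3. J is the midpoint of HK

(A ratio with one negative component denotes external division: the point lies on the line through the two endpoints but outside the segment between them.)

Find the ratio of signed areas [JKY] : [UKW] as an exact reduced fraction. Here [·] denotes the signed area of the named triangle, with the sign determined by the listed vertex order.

Set A = (0, 0), U = (1, 0), Y = (0, 1), K = (-1, 5); any affine frame gives the same invariant.
1. H lies on line YU with YH:HU = 5:(-4) ⇒ H = (5, -4)
2. W lies on line HK with HW:WK = 1:4 ⇒ W = (19/5, -11/5)
3. J is the midpoint of HK ⇒ J = (2, 1/2)
2·[JKY] = 15/2, 2·[UKW] = -48/5
[JKY]:[UKW] = 15/2:-48/5 = -25/32

[JKY]:[UKW] = -25/32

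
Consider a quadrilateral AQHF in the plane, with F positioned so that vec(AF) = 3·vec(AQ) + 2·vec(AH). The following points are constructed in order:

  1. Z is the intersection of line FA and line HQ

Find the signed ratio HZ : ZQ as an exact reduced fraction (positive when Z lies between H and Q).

Choose coordinates A = (0, 0), Q = (1, 0), H = (0, 1), F = (3, 2).
1. Z is the intersection of line FA and line HQ ⇒ Z = (3/5, 2/5)
Z = H + t·(Q−H) with t = 3/5, so HZ:ZQ = t:(1−t) = 3/5:2/5

HZ:ZQ = 3/2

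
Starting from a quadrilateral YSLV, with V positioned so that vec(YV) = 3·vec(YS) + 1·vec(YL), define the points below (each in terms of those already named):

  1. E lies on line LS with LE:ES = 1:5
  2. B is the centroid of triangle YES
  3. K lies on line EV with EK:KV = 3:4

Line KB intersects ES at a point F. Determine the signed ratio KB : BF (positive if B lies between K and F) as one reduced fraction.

Choose coordinates Y = (0, 0), S = (1, 0), L = (0, 1), V = (3, 1).
1. E lies on line LS with LE:ES = 1:5 ⇒ E = (1/6, 5/6)
2. B is the centroid of triangle YES ⇒ B = (7/18, 5/18)
3. K lies on line EV with EK:KV = 3:4 ⇒ K = (29/21, 19/21)
line KB meets ES at F = (121/204, 83/204)
B = K + t·(F−K) with t = 34/27, so KB:BF = 34/27:-7/27

KB:BF = -34/7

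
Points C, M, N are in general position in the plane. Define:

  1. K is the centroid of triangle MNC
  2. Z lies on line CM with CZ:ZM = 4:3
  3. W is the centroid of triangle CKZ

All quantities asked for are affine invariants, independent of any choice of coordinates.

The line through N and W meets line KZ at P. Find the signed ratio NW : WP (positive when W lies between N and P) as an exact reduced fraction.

NW:WP = -7/4

Set C = (0, 0), M = (1, 0), N = (0, 1); any affine frame gives the same invariant.
1. K is the centroid of triangle MNC ⇒ K = (1/3, 1/3)
2. Z lies on line CM with CZ:ZM = 4:3 ⇒ Z = (4/7, 0)
3. W is the centroid of triangle CKZ ⇒ W = (19/63, 1/9)
line NW meets KZ at P = (19/147, 13/21)
W = N + t·(P−N) with t = 7/3, so NW:WP = 7/3:-4/3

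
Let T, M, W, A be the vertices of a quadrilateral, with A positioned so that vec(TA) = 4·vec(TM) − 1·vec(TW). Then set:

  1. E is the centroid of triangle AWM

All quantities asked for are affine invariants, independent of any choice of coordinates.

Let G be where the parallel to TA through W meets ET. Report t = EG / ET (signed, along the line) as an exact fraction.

Choose coordinates T = (0, 0), M = (1, 0), W = (0, 1), A = (4, -1).
1. E is the centroid of triangle AWM ⇒ E = (5/3, 0)
through W parallel to TA: direction (4, -1); meets ET at G = (4, 0)
G = E + t·(T−E) with t = -7/5

t = -7/5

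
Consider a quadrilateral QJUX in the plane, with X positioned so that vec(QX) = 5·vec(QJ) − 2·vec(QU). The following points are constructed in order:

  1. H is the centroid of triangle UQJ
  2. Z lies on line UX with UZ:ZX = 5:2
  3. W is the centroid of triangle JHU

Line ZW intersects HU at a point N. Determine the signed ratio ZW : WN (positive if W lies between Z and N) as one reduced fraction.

ZW:WN = 14

Set Q = (0, 0), J = (1, 0), U = (0, 1), X = (5, -2); any affine frame gives the same invariant.
1. H is the centroid of triangle UQJ ⇒ H = (1/3, 1/3)
2. Z lies on line UX with UZ:ZX = 5:2 ⇒ Z = (25/7, -8/7)
3. W is the centroid of triangle JHU ⇒ W = (4/9, 4/9)
line ZW meets HU at N = (65/294, 82/147)
W = Z + t·(N−Z) with t = 14/15, so ZW:WN = 14/15:1/15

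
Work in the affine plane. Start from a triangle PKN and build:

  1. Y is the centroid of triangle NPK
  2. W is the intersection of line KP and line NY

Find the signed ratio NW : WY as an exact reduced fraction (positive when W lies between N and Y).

Set P = (0, 0), K = (1, 0), N = (0, 1); any affine frame gives the same invariant.
1. Y is the centroid of triangle NPK ⇒ Y = (1/3, 1/3)
2. W is the intersection of line KP and line NY ⇒ W = (1/2, 0)
W = N + t·(Y−N) with t = 3/2, so NW:WY = t:(1−t) = 3/2:-1/2

NW:WY = -3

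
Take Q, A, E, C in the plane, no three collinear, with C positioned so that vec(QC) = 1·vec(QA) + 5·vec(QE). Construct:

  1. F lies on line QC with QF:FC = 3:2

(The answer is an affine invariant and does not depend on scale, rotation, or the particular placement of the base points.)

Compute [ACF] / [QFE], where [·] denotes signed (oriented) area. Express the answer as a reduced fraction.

[ACF]:[QFE] = 10/3

Assign Q = (0, 0), A = (1, 0), E = (0, 1), C = (1, 5) — the answer is frame-independent, so this choice is without loss of generality.
1. F lies on line QC with QF:FC = 3:2 ⇒ F = (3/5, 3)
2·[ACF] = 2, 2·[QFE] = 3/5
[ACF]:[QFE] = 2:3/5 = 10/3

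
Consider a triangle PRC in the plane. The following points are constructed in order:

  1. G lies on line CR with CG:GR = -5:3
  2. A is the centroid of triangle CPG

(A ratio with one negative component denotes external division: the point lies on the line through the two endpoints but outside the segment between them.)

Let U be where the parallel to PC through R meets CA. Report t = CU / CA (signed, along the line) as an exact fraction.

Set P = (0, 0), R = (1, 0), C = (0, 1); any affine frame gives the same invariant.
1. G lies on line CR with CG:GR = -5:3 ⇒ G = (5/2, -3/2)
2. A is the centroid of triangle CPG ⇒ A = (5/6, -1/6)
through R parallel to PC: direction (0, 1); meets CA at U = (1, -2/5)
U = C + t·(A−C) with t = 6/5

t = 6/5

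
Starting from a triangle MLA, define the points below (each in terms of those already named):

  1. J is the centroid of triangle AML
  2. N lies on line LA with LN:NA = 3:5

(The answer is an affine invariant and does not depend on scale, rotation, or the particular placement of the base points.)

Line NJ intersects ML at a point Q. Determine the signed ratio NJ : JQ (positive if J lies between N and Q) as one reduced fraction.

NJ:JQ = 1/8

Choose coordinates M = (0, 0), L = (1, 0), A = (0, 1).
1. J is the centroid of triangle AML ⇒ J = (1/3, 1/3)
2. N lies on line LA with LN:NA = 3:5 ⇒ N = (5/8, 3/8)
line NJ meets ML at Q = (-2, 0)
J = N + t·(Q−N) with t = 1/9, so NJ:JQ = 1/9:8/9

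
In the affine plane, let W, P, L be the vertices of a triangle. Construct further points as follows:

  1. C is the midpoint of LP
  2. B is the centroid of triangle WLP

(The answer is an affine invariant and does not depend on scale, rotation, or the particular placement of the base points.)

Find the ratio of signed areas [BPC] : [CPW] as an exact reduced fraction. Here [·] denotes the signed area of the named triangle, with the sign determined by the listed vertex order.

Set W = (0, 0), P = (1, 0), L = (0, 1); any affine frame gives the same invariant.
1. C is the midpoint of LP ⇒ C = (1/2, 1/2)
2. B is the centroid of triangle WLP ⇒ B = (1/3, 1/3)
2·[BPC] = 1/6, 2·[CPW] = -1/2
[BPC]:[CPW] = 1/6:-1/2 = -1/3

[BPC]:[CPW] = -1/3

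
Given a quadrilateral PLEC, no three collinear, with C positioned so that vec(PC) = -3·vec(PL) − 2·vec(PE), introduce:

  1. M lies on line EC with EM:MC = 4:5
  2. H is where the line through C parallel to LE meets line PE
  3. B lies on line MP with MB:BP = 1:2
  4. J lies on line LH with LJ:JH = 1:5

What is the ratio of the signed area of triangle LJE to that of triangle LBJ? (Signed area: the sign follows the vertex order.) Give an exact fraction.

Set P = (0, 0), L = (1, 0), E = (0, 1), C = (-3, -2); any affine frame gives the same invariant.
1. M lies on line EC with EM:MC = 4:5 ⇒ M = (-4/3, -1/3)
2. H is where the line through C parallel to LE meets line PE ⇒ H = (0, -5)
3. B lies on line MP with MB:BP = 1:2 ⇒ B = (-8/9, -2/9)
4. J lies on line LH with LJ:JH = 1:5 ⇒ J = (5/6, -5/6)
2·[LJE] = -1, 2·[LBJ] = 83/54
[LJE]:[LBJ] = -1:83/54 = -54/83

[LJE]:[LBJ] = -54/83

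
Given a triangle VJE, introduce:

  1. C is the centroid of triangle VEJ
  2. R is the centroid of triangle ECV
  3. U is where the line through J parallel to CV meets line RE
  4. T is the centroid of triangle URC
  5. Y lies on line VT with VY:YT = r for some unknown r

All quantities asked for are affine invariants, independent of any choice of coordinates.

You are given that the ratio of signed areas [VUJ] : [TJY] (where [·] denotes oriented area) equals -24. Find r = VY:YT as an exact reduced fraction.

Work in coordinates with V = (0, 0), J = (1, 0), E = (0, 1).
1. C is the centroid of triangle VEJ ⇒ C = (1/3, 1/3)
2. R is the centroid of triangle ECV ⇒ R = (1/9, 4/9)
3. U is where the line through J parallel to CV meets line RE ⇒ U = (1/3, -2/3)
4. T is the centroid of triangle URC ⇒ T = (7/27, 1/27)
5. With VY:YT = r, write λ = r/(r+1) so Y = V + λ·(T−V); Y is affine-linear in λ
Every point depending on Y is an affine combination of Y and λ-independent points, so each such coordinate is linear in λ; the λ² term in each signed area is a multiple of (T−V)×(T−V) = 0, so 2·[VUJ] and 2·[TJY] are each linear in λ. Evaluating at λ=0 and λ=1:
  2·[VUJ] = 2/3,   2·[TJY] = 1/27·λ − 1/27
So [VUJ]:[TJY] = (2/3) / (1/27·λ − 1/27). Setting this equal to -24:
  2/3 = -24·(1/27·λ − 1/27)  ⇒  λ = 1/4
Then r = λ/(1−λ) = (1/4)/(3/4) = 1/3. Check: with r = 1/3, Y = (7/108, 1/108) and [VUJ]:[TJY] = -24 as required.

r = 1/3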